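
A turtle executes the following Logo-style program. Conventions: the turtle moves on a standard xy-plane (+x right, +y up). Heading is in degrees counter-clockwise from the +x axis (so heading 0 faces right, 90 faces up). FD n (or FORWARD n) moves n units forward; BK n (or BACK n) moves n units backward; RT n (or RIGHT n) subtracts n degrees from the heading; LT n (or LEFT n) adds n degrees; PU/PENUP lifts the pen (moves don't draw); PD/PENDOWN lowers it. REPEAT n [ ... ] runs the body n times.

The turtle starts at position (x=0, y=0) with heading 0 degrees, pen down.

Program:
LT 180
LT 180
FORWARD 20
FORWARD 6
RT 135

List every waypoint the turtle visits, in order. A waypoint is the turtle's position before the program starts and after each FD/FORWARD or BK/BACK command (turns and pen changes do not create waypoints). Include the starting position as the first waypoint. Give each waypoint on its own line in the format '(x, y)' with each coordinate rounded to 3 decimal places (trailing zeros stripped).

Answer: (0, 0)
(20, 0)
(26, 0)

Derivation:
Executing turtle program step by step:
Start: pos=(0,0), heading=0, pen down
LT 180: heading 0 -> 180
LT 180: heading 180 -> 0
FD 20: (0,0) -> (20,0) [heading=0, draw]
FD 6: (20,0) -> (26,0) [heading=0, draw]
RT 135: heading 0 -> 225
Final: pos=(26,0), heading=225, 2 segment(s) drawn
Waypoints (3 total):
(0, 0)
(20, 0)
(26, 0)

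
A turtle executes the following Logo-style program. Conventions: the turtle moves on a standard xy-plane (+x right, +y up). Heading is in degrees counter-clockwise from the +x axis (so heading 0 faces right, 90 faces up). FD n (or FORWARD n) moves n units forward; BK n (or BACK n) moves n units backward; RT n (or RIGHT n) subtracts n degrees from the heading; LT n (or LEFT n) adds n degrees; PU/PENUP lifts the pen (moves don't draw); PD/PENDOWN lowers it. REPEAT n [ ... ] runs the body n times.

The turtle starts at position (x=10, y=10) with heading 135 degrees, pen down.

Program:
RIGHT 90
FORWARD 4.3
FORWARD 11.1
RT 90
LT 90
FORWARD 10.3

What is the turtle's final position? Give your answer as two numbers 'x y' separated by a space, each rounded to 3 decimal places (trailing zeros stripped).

Executing turtle program step by step:
Start: pos=(10,10), heading=135, pen down
RT 90: heading 135 -> 45
FD 4.3: (10,10) -> (13.041,13.041) [heading=45, draw]
FD 11.1: (13.041,13.041) -> (20.889,20.889) [heading=45, draw]
RT 90: heading 45 -> 315
LT 90: heading 315 -> 45
FD 10.3: (20.889,20.889) -> (28.173,28.173) [heading=45, draw]
Final: pos=(28.173,28.173), heading=45, 3 segment(s) drawn

Answer: 28.173 28.173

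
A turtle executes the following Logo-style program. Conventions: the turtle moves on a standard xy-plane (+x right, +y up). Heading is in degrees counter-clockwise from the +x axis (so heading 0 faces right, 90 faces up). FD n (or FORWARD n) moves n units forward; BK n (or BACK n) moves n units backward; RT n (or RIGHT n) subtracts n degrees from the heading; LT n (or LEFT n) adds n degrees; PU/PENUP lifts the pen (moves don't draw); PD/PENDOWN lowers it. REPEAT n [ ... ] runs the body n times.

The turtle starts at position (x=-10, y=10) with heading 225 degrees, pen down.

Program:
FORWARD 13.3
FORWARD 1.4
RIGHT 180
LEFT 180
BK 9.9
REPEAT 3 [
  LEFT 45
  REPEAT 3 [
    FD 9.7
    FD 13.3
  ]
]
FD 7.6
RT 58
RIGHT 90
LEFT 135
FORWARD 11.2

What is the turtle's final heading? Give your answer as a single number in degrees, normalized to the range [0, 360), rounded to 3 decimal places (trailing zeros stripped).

Answer: 347

Derivation:
Executing turtle program step by step:
Start: pos=(-10,10), heading=225, pen down
FD 13.3: (-10,10) -> (-19.405,0.595) [heading=225, draw]
FD 1.4: (-19.405,0.595) -> (-20.394,-0.394) [heading=225, draw]
RT 180: heading 225 -> 45
LT 180: heading 45 -> 225
BK 9.9: (-20.394,-0.394) -> (-13.394,6.606) [heading=225, draw]
REPEAT 3 [
  -- iteration 1/3 --
  LT 45: heading 225 -> 270
  REPEAT 3 [
    -- iteration 1/3 --
    FD 9.7: (-13.394,6.606) -> (-13.394,-3.094) [heading=270, draw]
    FD 13.3: (-13.394,-3.094) -> (-13.394,-16.394) [heading=270, draw]
    -- iteration 2/3 --
    FD 9.7: (-13.394,-16.394) -> (-13.394,-26.094) [heading=270, draw]
    FD 13.3: (-13.394,-26.094) -> (-13.394,-39.394) [heading=270, draw]
    -- iteration 3/3 --
    FD 9.7: (-13.394,-39.394) -> (-13.394,-49.094) [heading=270, draw]
    FD 13.3: (-13.394,-49.094) -> (-13.394,-62.394) [heading=270, draw]
  ]
  -- iteration 2/3 --
  LT 45: heading 270 -> 315
  REPEAT 3 [
    -- iteration 1/3 --
    FD 9.7: (-13.394,-62.394) -> (-6.535,-69.253) [heading=315, draw]
    FD 13.3: (-6.535,-69.253) -> (2.869,-78.658) [heading=315, draw]
    -- iteration 2/3 --
    FD 9.7: (2.869,-78.658) -> (9.728,-85.517) [heading=315, draw]
    FD 13.3: (9.728,-85.517) -> (19.133,-94.921) [heading=315, draw]
    -- iteration 3/3 --
    FD 9.7: (19.133,-94.921) -> (25.992,-101.78) [heading=315, draw]
    FD 13.3: (25.992,-101.78) -> (35.396,-111.184) [heading=315, draw]
  ]
  -- iteration 3/3 --
  LT 45: heading 315 -> 0
  REPEAT 3 [
    -- iteration 1/3 --
    FD 9.7: (35.396,-111.184) -> (45.096,-111.184) [heading=0, draw]
    FD 13.3: (45.096,-111.184) -> (58.396,-111.184) [heading=0, draw]
    -- iteration 2/3 --
    FD 9.7: (58.396,-111.184) -> (68.096,-111.184) [heading=0, draw]
    FD 13.3: (68.096,-111.184) -> (81.396,-111.184) [heading=0, draw]
    -- iteration 3/3 --
    FD 9.7: (81.396,-111.184) -> (91.096,-111.184) [heading=0, draw]
    FD 13.3: (91.096,-111.184) -> (104.396,-111.184) [heading=0, draw]
  ]
]
FD 7.6: (104.396,-111.184) -> (111.996,-111.184) [heading=0, draw]
RT 58: heading 0 -> 302
RT 90: heading 302 -> 212
LT 135: heading 212 -> 347
FD 11.2: (111.996,-111.184) -> (122.909,-113.704) [heading=347, draw]
Final: pos=(122.909,-113.704), heading=347, 23 segment(s) drawn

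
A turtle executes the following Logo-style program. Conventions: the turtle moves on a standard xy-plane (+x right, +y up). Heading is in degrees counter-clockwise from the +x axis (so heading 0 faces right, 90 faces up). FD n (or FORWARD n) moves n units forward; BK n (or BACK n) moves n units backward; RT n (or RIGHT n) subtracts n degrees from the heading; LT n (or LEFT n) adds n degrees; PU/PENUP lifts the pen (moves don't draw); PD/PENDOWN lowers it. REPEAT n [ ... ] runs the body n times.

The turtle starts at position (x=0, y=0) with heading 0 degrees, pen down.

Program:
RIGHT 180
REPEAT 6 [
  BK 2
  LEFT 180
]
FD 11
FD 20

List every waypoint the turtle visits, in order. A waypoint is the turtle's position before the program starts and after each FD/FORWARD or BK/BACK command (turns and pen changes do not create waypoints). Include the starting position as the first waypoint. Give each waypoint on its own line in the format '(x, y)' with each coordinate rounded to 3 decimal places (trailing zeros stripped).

Answer: (0, 0)
(2, 0)
(0, 0)
(2, 0)
(0, 0)
(2, 0)
(0, 0)
(-11, 0)
(-31, 0)

Derivation:
Executing turtle program step by step:
Start: pos=(0,0), heading=0, pen down
RT 180: heading 0 -> 180
REPEAT 6 [
  -- iteration 1/6 --
  BK 2: (0,0) -> (2,0) [heading=180, draw]
  LT 180: heading 180 -> 0
  -- iteration 2/6 --
  BK 2: (2,0) -> (0,0) [heading=0, draw]
  LT 180: heading 0 -> 180
  -- iteration 3/6 --
  BK 2: (0,0) -> (2,0) [heading=180, draw]
  LT 180: heading 180 -> 0
  -- iteration 4/6 --
  BK 2: (2,0) -> (0,0) [heading=0, draw]
  LT 180: heading 0 -> 180
  -- iteration 5/6 --
  BK 2: (0,0) -> (2,0) [heading=180, draw]
  LT 180: heading 180 -> 0
  -- iteration 6/6 --
  BK 2: (2,0) -> (0,0) [heading=0, draw]
  LT 180: heading 0 -> 180
]
FD 11: (0,0) -> (-11,0) [heading=180, draw]
FD 20: (-11,0) -> (-31,0) [heading=180, draw]
Final: pos=(-31,0), heading=180, 8 segment(s) drawn
Waypoints (9 total):
(0, 0)
(2, 0)
(0, 0)
(2, 0)
(0, 0)
(2, 0)
(0, 0)
(-11, 0)
(-31, 0)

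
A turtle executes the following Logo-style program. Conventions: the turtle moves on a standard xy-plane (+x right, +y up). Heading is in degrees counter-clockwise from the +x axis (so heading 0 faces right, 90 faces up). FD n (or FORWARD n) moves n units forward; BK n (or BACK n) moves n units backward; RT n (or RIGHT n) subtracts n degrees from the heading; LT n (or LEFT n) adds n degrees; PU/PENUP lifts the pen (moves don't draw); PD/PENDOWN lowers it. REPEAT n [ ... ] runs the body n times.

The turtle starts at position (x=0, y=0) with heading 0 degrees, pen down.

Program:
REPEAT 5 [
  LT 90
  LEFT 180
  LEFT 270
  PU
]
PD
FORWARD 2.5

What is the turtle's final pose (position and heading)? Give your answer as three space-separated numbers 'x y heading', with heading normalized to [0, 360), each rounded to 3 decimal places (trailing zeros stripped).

Executing turtle program step by step:
Start: pos=(0,0), heading=0, pen down
REPEAT 5 [
  -- iteration 1/5 --
  LT 90: heading 0 -> 90
  LT 180: heading 90 -> 270
  LT 270: heading 270 -> 180
  PU: pen up
  -- iteration 2/5 --
  LT 90: heading 180 -> 270
  LT 180: heading 270 -> 90
  LT 270: heading 90 -> 0
  PU: pen up
  -- iteration 3/5 --
  LT 90: heading 0 -> 90
  LT 180: heading 90 -> 270
  LT 270: heading 270 -> 180
  PU: pen up
  -- iteration 4/5 --
  LT 90: heading 180 -> 270
  LT 180: heading 270 -> 90
  LT 270: heading 90 -> 0
  PU: pen up
  -- iteration 5/5 --
  LT 90: heading 0 -> 90
  LT 180: heading 90 -> 270
  LT 270: heading 270 -> 180
  PU: pen up
]
PD: pen down
FD 2.5: (0,0) -> (-2.5,0) [heading=180, draw]
Final: pos=(-2.5,0), heading=180, 1 segment(s) drawn

Answer: -2.5 0 180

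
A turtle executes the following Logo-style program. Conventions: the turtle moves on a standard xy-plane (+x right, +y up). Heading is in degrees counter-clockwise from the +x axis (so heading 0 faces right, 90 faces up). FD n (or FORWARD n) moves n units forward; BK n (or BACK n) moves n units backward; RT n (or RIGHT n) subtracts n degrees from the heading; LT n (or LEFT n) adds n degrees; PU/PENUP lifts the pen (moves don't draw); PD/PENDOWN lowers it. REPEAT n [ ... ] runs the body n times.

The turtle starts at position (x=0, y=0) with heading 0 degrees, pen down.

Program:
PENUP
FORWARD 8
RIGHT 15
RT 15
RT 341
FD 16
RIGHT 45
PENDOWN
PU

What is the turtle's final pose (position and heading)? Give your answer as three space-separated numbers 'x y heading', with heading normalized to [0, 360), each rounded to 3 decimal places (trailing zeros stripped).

Answer: 23.706 -3.053 304

Derivation:
Executing turtle program step by step:
Start: pos=(0,0), heading=0, pen down
PU: pen up
FD 8: (0,0) -> (8,0) [heading=0, move]
RT 15: heading 0 -> 345
RT 15: heading 345 -> 330
RT 341: heading 330 -> 349
FD 16: (8,0) -> (23.706,-3.053) [heading=349, move]
RT 45: heading 349 -> 304
PD: pen down
PU: pen up
Final: pos=(23.706,-3.053), heading=304, 0 segment(s) drawn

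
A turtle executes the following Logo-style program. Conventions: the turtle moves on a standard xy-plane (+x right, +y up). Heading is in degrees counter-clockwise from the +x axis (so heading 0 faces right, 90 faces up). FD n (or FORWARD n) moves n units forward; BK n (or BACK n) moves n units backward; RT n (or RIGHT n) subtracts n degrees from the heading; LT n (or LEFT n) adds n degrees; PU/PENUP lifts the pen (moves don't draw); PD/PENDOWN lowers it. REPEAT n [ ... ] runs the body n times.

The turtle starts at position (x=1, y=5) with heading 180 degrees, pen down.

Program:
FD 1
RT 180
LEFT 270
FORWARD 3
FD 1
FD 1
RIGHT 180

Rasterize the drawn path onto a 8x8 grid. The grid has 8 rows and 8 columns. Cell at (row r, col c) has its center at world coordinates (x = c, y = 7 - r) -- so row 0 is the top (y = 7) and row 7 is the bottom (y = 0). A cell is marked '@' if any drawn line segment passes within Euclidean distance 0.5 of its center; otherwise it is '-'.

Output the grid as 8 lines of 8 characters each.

Segment 0: (1,5) -> (0,5)
Segment 1: (0,5) -> (-0,2)
Segment 2: (-0,2) -> (-0,1)
Segment 3: (-0,1) -> (-0,0)

Answer: --------
--------
@@------
@-------
@-------
@-------
@-------
@-------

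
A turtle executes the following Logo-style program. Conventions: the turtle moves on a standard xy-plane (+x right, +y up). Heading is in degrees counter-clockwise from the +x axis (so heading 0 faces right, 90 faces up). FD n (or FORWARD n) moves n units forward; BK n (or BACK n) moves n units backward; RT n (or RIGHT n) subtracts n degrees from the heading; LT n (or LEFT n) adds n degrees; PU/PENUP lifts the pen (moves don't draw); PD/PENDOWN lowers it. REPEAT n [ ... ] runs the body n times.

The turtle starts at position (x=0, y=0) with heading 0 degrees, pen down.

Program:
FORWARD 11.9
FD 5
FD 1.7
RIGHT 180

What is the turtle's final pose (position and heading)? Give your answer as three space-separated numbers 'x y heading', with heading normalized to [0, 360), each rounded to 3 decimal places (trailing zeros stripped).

Executing turtle program step by step:
Start: pos=(0,0), heading=0, pen down
FD 11.9: (0,0) -> (11.9,0) [heading=0, draw]
FD 5: (11.9,0) -> (16.9,0) [heading=0, draw]
FD 1.7: (16.9,0) -> (18.6,0) [heading=0, draw]
RT 180: heading 0 -> 180
Final: pos=(18.6,0), heading=180, 3 segment(s) drawn

Answer: 18.6 0 180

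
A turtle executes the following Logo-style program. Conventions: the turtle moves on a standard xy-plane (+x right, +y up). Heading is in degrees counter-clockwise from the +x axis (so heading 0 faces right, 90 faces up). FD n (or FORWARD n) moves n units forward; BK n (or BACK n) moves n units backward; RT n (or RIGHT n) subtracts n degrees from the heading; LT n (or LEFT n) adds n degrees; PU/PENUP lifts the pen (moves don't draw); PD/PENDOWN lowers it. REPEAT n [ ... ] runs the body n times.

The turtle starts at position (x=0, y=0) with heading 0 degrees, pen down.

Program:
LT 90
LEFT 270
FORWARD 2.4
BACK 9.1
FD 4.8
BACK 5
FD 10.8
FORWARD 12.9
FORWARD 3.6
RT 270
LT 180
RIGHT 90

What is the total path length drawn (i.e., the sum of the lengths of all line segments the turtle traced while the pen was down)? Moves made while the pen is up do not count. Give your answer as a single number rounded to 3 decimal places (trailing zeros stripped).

Executing turtle program step by step:
Start: pos=(0,0), heading=0, pen down
LT 90: heading 0 -> 90
LT 270: heading 90 -> 0
FD 2.4: (0,0) -> (2.4,0) [heading=0, draw]
BK 9.1: (2.4,0) -> (-6.7,0) [heading=0, draw]
FD 4.8: (-6.7,0) -> (-1.9,0) [heading=0, draw]
BK 5: (-1.9,0) -> (-6.9,0) [heading=0, draw]
FD 10.8: (-6.9,0) -> (3.9,0) [heading=0, draw]
FD 12.9: (3.9,0) -> (16.8,0) [heading=0, draw]
FD 3.6: (16.8,0) -> (20.4,0) [heading=0, draw]
RT 270: heading 0 -> 90
LT 180: heading 90 -> 270
RT 90: heading 270 -> 180
Final: pos=(20.4,0), heading=180, 7 segment(s) drawn

Segment lengths:
  seg 1: (0,0) -> (2.4,0), length = 2.4
  seg 2: (2.4,0) -> (-6.7,0), length = 9.1
  seg 3: (-6.7,0) -> (-1.9,0), length = 4.8
  seg 4: (-1.9,0) -> (-6.9,0), length = 5
  seg 5: (-6.9,0) -> (3.9,0), length = 10.8
  seg 6: (3.9,0) -> (16.8,0), length = 12.9
  seg 7: (16.8,0) -> (20.4,0), length = 3.6
Total = 48.6

Answer: 48.6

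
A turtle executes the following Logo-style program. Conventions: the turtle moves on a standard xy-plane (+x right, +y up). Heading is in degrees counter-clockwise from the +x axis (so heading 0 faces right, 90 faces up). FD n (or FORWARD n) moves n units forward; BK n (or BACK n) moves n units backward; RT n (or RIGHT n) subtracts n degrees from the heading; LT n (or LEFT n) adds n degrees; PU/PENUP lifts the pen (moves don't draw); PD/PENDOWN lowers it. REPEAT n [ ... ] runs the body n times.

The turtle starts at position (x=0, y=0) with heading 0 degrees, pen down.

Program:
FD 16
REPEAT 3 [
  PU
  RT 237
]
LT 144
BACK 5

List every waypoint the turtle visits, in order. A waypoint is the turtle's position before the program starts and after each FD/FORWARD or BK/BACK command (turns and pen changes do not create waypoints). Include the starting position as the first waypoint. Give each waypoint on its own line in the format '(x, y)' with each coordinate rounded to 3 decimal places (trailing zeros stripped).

Executing turtle program step by step:
Start: pos=(0,0), heading=0, pen down
FD 16: (0,0) -> (16,0) [heading=0, draw]
REPEAT 3 [
  -- iteration 1/3 --
  PU: pen up
  RT 237: heading 0 -> 123
  -- iteration 2/3 --
  PU: pen up
  RT 237: heading 123 -> 246
  -- iteration 3/3 --
  PU: pen up
  RT 237: heading 246 -> 9
]
LT 144: heading 9 -> 153
BK 5: (16,0) -> (20.455,-2.27) [heading=153, move]
Final: pos=(20.455,-2.27), heading=153, 1 segment(s) drawn
Waypoints (3 total):
(0, 0)
(16, 0)
(20.455, -2.27)

Answer: (0, 0)
(16, 0)
(20.455, -2.27)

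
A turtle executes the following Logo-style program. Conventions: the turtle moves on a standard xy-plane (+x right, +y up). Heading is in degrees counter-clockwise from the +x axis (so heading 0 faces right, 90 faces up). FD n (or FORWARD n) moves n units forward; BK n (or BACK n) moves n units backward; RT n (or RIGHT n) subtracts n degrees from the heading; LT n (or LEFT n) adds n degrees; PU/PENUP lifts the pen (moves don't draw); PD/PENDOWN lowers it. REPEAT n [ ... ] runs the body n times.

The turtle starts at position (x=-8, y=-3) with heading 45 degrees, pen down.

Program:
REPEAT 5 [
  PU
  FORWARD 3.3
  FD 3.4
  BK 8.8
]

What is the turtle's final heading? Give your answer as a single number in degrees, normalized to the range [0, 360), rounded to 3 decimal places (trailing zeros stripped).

Executing turtle program step by step:
Start: pos=(-8,-3), heading=45, pen down
REPEAT 5 [
  -- iteration 1/5 --
  PU: pen up
  FD 3.3: (-8,-3) -> (-5.667,-0.667) [heading=45, move]
  FD 3.4: (-5.667,-0.667) -> (-3.262,1.738) [heading=45, move]
  BK 8.8: (-3.262,1.738) -> (-9.485,-4.485) [heading=45, move]
  -- iteration 2/5 --
  PU: pen up
  FD 3.3: (-9.485,-4.485) -> (-7.151,-2.151) [heading=45, move]
  FD 3.4: (-7.151,-2.151) -> (-4.747,0.253) [heading=45, move]
  BK 8.8: (-4.747,0.253) -> (-10.97,-5.97) [heading=45, move]
  -- iteration 3/5 --
  PU: pen up
  FD 3.3: (-10.97,-5.97) -> (-8.636,-3.636) [heading=45, move]
  FD 3.4: (-8.636,-3.636) -> (-6.232,-1.232) [heading=45, move]
  BK 8.8: (-6.232,-1.232) -> (-12.455,-7.455) [heading=45, move]
  -- iteration 4/5 --
  PU: pen up
  FD 3.3: (-12.455,-7.455) -> (-10.121,-5.121) [heading=45, move]
  FD 3.4: (-10.121,-5.121) -> (-7.717,-2.717) [heading=45, move]
  BK 8.8: (-7.717,-2.717) -> (-13.94,-8.94) [heading=45, move]
  -- iteration 5/5 --
  PU: pen up
  FD 3.3: (-13.94,-8.94) -> (-11.606,-6.606) [heading=45, move]
  FD 3.4: (-11.606,-6.606) -> (-9.202,-4.202) [heading=45, move]
  BK 8.8: (-9.202,-4.202) -> (-15.425,-10.425) [heading=45, move]
]
Final: pos=(-15.425,-10.425), heading=45, 0 segment(s) drawn

Answer: 45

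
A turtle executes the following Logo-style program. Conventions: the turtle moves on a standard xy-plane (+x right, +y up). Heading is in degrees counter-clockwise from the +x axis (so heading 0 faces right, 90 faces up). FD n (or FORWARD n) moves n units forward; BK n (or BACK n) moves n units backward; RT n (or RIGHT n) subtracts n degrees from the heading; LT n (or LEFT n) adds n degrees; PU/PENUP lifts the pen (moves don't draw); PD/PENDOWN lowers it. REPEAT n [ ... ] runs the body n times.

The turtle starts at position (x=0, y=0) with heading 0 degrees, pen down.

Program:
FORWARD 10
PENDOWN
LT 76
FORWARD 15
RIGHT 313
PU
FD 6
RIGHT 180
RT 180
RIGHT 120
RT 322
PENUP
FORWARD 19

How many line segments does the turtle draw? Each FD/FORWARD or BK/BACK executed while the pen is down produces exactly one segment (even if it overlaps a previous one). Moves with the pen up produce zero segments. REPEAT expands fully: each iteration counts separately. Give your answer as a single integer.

Executing turtle program step by step:
Start: pos=(0,0), heading=0, pen down
FD 10: (0,0) -> (10,0) [heading=0, draw]
PD: pen down
LT 76: heading 0 -> 76
FD 15: (10,0) -> (13.629,14.554) [heading=76, draw]
RT 313: heading 76 -> 123
PU: pen up
FD 6: (13.629,14.554) -> (10.361,19.586) [heading=123, move]
RT 180: heading 123 -> 303
RT 180: heading 303 -> 123
RT 120: heading 123 -> 3
RT 322: heading 3 -> 41
PU: pen up
FD 19: (10.361,19.586) -> (24.7,32.052) [heading=41, move]
Final: pos=(24.7,32.052), heading=41, 2 segment(s) drawn
Segments drawn: 2

Answer: 2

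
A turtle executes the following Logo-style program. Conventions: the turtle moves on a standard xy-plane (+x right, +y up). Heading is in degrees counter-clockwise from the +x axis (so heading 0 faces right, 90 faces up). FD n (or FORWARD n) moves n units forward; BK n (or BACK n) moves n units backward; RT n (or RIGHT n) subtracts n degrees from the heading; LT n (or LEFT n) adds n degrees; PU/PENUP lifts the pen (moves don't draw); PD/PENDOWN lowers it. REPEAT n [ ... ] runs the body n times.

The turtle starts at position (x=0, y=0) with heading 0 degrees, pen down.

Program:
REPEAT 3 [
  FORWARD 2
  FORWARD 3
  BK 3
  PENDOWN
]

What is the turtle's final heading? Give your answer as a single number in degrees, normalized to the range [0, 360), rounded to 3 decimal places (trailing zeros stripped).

Executing turtle program step by step:
Start: pos=(0,0), heading=0, pen down
REPEAT 3 [
  -- iteration 1/3 --
  FD 2: (0,0) -> (2,0) [heading=0, draw]
  FD 3: (2,0) -> (5,0) [heading=0, draw]
  BK 3: (5,0) -> (2,0) [heading=0, draw]
  PD: pen down
  -- iteration 2/3 --
  FD 2: (2,0) -> (4,0) [heading=0, draw]
  FD 3: (4,0) -> (7,0) [heading=0, draw]
  BK 3: (7,0) -> (4,0) [heading=0, draw]
  PD: pen down
  -- iteration 3/3 --
  FD 2: (4,0) -> (6,0) [heading=0, draw]
  FD 3: (6,0) -> (9,0) [heading=0, draw]
  BK 3: (9,0) -> (6,0) [heading=0, draw]
  PD: pen down
]
Final: pos=(6,0), heading=0, 9 segment(s) drawn

Answer: 0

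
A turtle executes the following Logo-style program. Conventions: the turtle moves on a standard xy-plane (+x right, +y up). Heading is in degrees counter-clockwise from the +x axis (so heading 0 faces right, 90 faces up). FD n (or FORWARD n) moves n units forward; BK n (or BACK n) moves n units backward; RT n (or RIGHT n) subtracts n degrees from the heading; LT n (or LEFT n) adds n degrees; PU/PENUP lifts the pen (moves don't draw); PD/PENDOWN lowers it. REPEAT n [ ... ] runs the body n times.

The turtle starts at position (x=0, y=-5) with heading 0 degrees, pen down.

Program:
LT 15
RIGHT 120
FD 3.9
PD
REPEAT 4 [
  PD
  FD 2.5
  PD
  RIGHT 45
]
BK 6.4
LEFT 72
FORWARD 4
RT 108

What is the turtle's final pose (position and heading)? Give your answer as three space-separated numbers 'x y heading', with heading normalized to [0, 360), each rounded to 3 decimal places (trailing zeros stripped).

Answer: -12.497 -13.623 39

Derivation:
Executing turtle program step by step:
Start: pos=(0,-5), heading=0, pen down
LT 15: heading 0 -> 15
RT 120: heading 15 -> 255
FD 3.9: (0,-5) -> (-1.009,-8.767) [heading=255, draw]
PD: pen down
REPEAT 4 [
  -- iteration 1/4 --
  PD: pen down
  FD 2.5: (-1.009,-8.767) -> (-1.656,-11.182) [heading=255, draw]
  PD: pen down
  RT 45: heading 255 -> 210
  -- iteration 2/4 --
  PD: pen down
  FD 2.5: (-1.656,-11.182) -> (-3.822,-12.432) [heading=210, draw]
  PD: pen down
  RT 45: heading 210 -> 165
  -- iteration 3/4 --
  PD: pen down
  FD 2.5: (-3.822,-12.432) -> (-6.236,-11.785) [heading=165, draw]
  PD: pen down
  RT 45: heading 165 -> 120
  -- iteration 4/4 --
  PD: pen down
  FD 2.5: (-6.236,-11.785) -> (-7.486,-9.62) [heading=120, draw]
  PD: pen down
  RT 45: heading 120 -> 75
]
BK 6.4: (-7.486,-9.62) -> (-9.143,-15.802) [heading=75, draw]
LT 72: heading 75 -> 147
FD 4: (-9.143,-15.802) -> (-12.497,-13.623) [heading=147, draw]
RT 108: heading 147 -> 39
Final: pos=(-12.497,-13.623), heading=39, 7 segment(s) drawn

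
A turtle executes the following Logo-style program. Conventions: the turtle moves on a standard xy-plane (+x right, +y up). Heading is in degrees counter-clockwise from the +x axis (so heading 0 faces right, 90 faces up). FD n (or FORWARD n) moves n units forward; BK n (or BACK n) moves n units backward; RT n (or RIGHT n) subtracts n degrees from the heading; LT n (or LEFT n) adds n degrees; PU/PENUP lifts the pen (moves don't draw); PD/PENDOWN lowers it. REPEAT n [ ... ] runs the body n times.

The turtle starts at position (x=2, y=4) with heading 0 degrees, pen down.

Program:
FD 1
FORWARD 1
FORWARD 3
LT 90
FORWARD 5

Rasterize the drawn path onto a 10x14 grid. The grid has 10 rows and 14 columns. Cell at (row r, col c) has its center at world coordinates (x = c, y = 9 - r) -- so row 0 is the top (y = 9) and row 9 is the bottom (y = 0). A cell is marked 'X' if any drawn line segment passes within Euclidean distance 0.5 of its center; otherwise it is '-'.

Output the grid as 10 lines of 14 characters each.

Answer: -------X------
-------X------
-------X------
-------X------
-------X------
--XXXXXX------
--------------
--------------
--------------
--------------

Derivation:
Segment 0: (2,4) -> (3,4)
Segment 1: (3,4) -> (4,4)
Segment 2: (4,4) -> (7,4)
Segment 3: (7,4) -> (7,9)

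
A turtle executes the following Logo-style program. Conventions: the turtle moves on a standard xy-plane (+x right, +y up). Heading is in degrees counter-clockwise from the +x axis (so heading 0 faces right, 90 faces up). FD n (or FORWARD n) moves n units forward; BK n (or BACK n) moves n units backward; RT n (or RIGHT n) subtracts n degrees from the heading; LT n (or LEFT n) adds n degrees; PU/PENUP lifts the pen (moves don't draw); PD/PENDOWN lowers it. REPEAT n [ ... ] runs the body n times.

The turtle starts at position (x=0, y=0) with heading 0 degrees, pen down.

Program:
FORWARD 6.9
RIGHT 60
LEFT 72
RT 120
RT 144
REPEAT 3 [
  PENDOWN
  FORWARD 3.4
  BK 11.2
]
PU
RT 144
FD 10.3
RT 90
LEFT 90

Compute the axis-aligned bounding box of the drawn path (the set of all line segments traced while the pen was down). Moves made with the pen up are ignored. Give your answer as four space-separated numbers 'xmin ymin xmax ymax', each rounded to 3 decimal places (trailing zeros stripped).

Executing turtle program step by step:
Start: pos=(0,0), heading=0, pen down
FD 6.9: (0,0) -> (6.9,0) [heading=0, draw]
RT 60: heading 0 -> 300
LT 72: heading 300 -> 12
RT 120: heading 12 -> 252
RT 144: heading 252 -> 108
REPEAT 3 [
  -- iteration 1/3 --
  PD: pen down
  FD 3.4: (6.9,0) -> (5.849,3.234) [heading=108, draw]
  BK 11.2: (5.849,3.234) -> (9.31,-7.418) [heading=108, draw]
  -- iteration 2/3 --
  PD: pen down
  FD 3.4: (9.31,-7.418) -> (8.26,-4.185) [heading=108, draw]
  BK 11.2: (8.26,-4.185) -> (11.721,-14.836) [heading=108, draw]
  -- iteration 3/3 --
  PD: pen down
  FD 3.4: (11.721,-14.836) -> (10.67,-11.603) [heading=108, draw]
  BK 11.2: (10.67,-11.603) -> (14.131,-22.255) [heading=108, draw]
]
PU: pen up
RT 144: heading 108 -> 324
FD 10.3: (14.131,-22.255) -> (22.464,-28.309) [heading=324, move]
RT 90: heading 324 -> 234
LT 90: heading 234 -> 324
Final: pos=(22.464,-28.309), heading=324, 7 segment(s) drawn

Segment endpoints: x in {0, 5.849, 6.9, 8.26, 9.31, 10.67, 11.721, 14.131}, y in {-22.255, -14.836, -11.603, -7.418, -4.185, 0, 3.234}
xmin=0, ymin=-22.255, xmax=14.131, ymax=3.234

Answer: 0 -22.255 14.131 3.234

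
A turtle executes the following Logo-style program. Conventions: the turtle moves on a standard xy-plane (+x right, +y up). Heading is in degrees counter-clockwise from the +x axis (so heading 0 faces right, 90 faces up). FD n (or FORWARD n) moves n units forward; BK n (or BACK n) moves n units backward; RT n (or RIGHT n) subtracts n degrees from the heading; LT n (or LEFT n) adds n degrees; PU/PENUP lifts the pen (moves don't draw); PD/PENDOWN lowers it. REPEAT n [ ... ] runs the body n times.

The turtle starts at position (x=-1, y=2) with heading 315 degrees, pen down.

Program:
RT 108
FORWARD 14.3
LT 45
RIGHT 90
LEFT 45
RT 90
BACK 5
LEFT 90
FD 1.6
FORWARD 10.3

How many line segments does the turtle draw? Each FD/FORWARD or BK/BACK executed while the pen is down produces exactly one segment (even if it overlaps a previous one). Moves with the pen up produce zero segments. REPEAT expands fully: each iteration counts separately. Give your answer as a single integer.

Executing turtle program step by step:
Start: pos=(-1,2), heading=315, pen down
RT 108: heading 315 -> 207
FD 14.3: (-1,2) -> (-13.741,-4.492) [heading=207, draw]
LT 45: heading 207 -> 252
RT 90: heading 252 -> 162
LT 45: heading 162 -> 207
RT 90: heading 207 -> 117
BK 5: (-13.741,-4.492) -> (-11.471,-8.947) [heading=117, draw]
LT 90: heading 117 -> 207
FD 1.6: (-11.471,-8.947) -> (-12.897,-9.673) [heading=207, draw]
FD 10.3: (-12.897,-9.673) -> (-22.074,-14.35) [heading=207, draw]
Final: pos=(-22.074,-14.35), heading=207, 4 segment(s) drawn
Segments drawn: 4

Answer: 4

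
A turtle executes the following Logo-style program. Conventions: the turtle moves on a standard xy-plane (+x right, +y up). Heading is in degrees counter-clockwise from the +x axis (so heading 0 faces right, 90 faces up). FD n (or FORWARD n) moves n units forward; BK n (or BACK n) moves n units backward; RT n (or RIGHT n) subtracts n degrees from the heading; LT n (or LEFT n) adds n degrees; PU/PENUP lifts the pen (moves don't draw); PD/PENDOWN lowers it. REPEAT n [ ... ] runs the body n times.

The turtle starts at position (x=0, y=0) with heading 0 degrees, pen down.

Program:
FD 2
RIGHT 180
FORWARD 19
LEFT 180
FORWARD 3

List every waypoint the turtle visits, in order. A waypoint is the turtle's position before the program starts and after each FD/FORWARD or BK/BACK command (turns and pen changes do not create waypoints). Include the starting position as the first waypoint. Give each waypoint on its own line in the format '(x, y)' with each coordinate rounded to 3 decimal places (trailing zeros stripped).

Answer: (0, 0)
(2, 0)
(-17, 0)
(-14, 0)

Derivation:
Executing turtle program step by step:
Start: pos=(0,0), heading=0, pen down
FD 2: (0,0) -> (2,0) [heading=0, draw]
RT 180: heading 0 -> 180
FD 19: (2,0) -> (-17,0) [heading=180, draw]
LT 180: heading 180 -> 0
FD 3: (-17,0) -> (-14,0) [heading=0, draw]
Final: pos=(-14,0), heading=0, 3 segment(s) drawn
Waypoints (4 total):
(0, 0)
(2, 0)
(-17, 0)
(-14, 0)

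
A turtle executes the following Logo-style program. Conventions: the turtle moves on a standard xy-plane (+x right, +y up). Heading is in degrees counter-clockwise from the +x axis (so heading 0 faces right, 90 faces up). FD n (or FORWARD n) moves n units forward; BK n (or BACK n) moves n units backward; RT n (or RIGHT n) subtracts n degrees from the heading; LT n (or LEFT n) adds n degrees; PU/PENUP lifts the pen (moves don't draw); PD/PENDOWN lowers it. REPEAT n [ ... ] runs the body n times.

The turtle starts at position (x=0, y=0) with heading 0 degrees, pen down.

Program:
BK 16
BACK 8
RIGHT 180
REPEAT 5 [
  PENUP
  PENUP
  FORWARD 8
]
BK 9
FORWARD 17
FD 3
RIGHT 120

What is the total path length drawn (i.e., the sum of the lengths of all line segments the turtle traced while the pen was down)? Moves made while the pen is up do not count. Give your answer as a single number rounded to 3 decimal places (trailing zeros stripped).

Answer: 24

Derivation:
Executing turtle program step by step:
Start: pos=(0,0), heading=0, pen down
BK 16: (0,0) -> (-16,0) [heading=0, draw]
BK 8: (-16,0) -> (-24,0) [heading=0, draw]
RT 180: heading 0 -> 180
REPEAT 5 [
  -- iteration 1/5 --
  PU: pen up
  PU: pen up
  FD 8: (-24,0) -> (-32,0) [heading=180, move]
  -- iteration 2/5 --
  PU: pen up
  PU: pen up
  FD 8: (-32,0) -> (-40,0) [heading=180, move]
  -- iteration 3/5 --
  PU: pen up
  PU: pen up
  FD 8: (-40,0) -> (-48,0) [heading=180, move]
  -- iteration 4/5 --
  PU: pen up
  PU: pen up
  FD 8: (-48,0) -> (-56,0) [heading=180, move]
  -- iteration 5/5 --
  PU: pen up
  PU: pen up
  FD 8: (-56,0) -> (-64,0) [heading=180, move]
]
BK 9: (-64,0) -> (-55,0) [heading=180, move]
FD 17: (-55,0) -> (-72,0) [heading=180, move]
FD 3: (-72,0) -> (-75,0) [heading=180, move]
RT 120: heading 180 -> 60
Final: pos=(-75,0), heading=60, 2 segment(s) drawn

Segment lengths:
  seg 1: (0,0) -> (-16,0), length = 16
  seg 2: (-16,0) -> (-24,0), length = 8
Total = 24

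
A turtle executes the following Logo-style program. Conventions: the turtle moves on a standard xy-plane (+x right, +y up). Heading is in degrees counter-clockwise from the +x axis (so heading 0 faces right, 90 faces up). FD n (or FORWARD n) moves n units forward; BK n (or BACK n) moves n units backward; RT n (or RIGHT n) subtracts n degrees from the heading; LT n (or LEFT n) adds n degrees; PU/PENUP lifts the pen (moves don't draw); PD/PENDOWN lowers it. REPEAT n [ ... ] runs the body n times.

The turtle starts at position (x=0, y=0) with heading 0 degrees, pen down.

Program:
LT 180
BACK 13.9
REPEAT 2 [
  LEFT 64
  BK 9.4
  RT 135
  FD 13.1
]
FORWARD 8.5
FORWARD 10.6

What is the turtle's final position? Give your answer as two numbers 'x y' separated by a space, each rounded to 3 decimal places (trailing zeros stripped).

Executing turtle program step by step:
Start: pos=(0,0), heading=0, pen down
LT 180: heading 0 -> 180
BK 13.9: (0,0) -> (13.9,0) [heading=180, draw]
REPEAT 2 [
  -- iteration 1/2 --
  LT 64: heading 180 -> 244
  BK 9.4: (13.9,0) -> (18.021,8.449) [heading=244, draw]
  RT 135: heading 244 -> 109
  FD 13.1: (18.021,8.449) -> (13.756,20.835) [heading=109, draw]
  -- iteration 2/2 --
  LT 64: heading 109 -> 173
  BK 9.4: (13.756,20.835) -> (23.086,19.689) [heading=173, draw]
  RT 135: heading 173 -> 38
  FD 13.1: (23.086,19.689) -> (33.409,27.755) [heading=38, draw]
]
FD 8.5: (33.409,27.755) -> (40.107,32.988) [heading=38, draw]
FD 10.6: (40.107,32.988) -> (48.46,39.514) [heading=38, draw]
Final: pos=(48.46,39.514), heading=38, 7 segment(s) drawn

Answer: 48.46 39.514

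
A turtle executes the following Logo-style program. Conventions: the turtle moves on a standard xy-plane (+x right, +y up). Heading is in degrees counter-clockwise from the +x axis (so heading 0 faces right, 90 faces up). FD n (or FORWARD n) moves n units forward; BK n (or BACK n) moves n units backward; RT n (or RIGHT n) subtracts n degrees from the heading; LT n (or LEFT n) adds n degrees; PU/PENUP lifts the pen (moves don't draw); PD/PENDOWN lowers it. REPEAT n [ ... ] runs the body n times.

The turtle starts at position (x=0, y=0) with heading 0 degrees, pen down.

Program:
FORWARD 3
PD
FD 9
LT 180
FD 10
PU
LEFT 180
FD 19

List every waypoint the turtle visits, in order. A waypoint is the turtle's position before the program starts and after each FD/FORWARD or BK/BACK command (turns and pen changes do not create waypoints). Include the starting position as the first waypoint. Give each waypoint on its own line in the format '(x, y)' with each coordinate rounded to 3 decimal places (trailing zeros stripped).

Executing turtle program step by step:
Start: pos=(0,0), heading=0, pen down
FD 3: (0,0) -> (3,0) [heading=0, draw]
PD: pen down
FD 9: (3,0) -> (12,0) [heading=0, draw]
LT 180: heading 0 -> 180
FD 10: (12,0) -> (2,0) [heading=180, draw]
PU: pen up
LT 180: heading 180 -> 0
FD 19: (2,0) -> (21,0) [heading=0, move]
Final: pos=(21,0), heading=0, 3 segment(s) drawn
Waypoints (5 total):
(0, 0)
(3, 0)
(12, 0)
(2, 0)
(21, 0)

Answer: (0, 0)
(3, 0)
(12, 0)
(2, 0)
(21, 0)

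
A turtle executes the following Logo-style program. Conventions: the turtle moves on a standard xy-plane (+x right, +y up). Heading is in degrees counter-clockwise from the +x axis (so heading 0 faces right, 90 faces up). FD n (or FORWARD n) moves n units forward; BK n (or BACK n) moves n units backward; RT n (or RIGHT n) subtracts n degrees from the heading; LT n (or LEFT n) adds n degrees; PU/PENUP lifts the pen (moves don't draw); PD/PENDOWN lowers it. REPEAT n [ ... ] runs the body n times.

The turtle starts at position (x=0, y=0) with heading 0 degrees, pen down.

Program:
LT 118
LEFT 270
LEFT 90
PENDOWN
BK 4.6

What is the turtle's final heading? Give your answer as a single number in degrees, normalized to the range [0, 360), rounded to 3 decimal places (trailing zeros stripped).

Executing turtle program step by step:
Start: pos=(0,0), heading=0, pen down
LT 118: heading 0 -> 118
LT 270: heading 118 -> 28
LT 90: heading 28 -> 118
PD: pen down
BK 4.6: (0,0) -> (2.16,-4.062) [heading=118, draw]
Final: pos=(2.16,-4.062), heading=118, 1 segment(s) drawn

Answer: 118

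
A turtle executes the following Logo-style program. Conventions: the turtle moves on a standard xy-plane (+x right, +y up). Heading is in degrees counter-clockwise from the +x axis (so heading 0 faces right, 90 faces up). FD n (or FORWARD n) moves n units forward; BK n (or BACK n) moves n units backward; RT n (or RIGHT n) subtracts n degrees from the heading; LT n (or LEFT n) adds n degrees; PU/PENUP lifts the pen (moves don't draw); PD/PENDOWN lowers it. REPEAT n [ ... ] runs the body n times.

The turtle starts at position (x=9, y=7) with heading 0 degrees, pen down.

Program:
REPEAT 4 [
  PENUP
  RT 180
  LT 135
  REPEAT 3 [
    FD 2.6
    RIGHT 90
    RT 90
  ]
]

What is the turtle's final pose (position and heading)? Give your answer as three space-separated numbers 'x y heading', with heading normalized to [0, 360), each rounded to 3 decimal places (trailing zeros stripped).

Executing turtle program step by step:
Start: pos=(9,7), heading=0, pen down
REPEAT 4 [
  -- iteration 1/4 --
  PU: pen up
  RT 180: heading 0 -> 180
  LT 135: heading 180 -> 315
  REPEAT 3 [
    -- iteration 1/3 --
    FD 2.6: (9,7) -> (10.838,5.162) [heading=315, move]
    RT 90: heading 315 -> 225
    RT 90: heading 225 -> 135
    -- iteration 2/3 --
    FD 2.6: (10.838,5.162) -> (9,7) [heading=135, move]
    RT 90: heading 135 -> 45
    RT 90: heading 45 -> 315
    -- iteration 3/3 --
    FD 2.6: (9,7) -> (10.838,5.162) [heading=315, move]
    RT 90: heading 315 -> 225
    RT 90: heading 225 -> 135
  ]
  -- iteration 2/4 --
  PU: pen up
  RT 180: heading 135 -> 315
  LT 135: heading 315 -> 90
  REPEAT 3 [
    -- iteration 1/3 --
    FD 2.6: (10.838,5.162) -> (10.838,7.762) [heading=90, move]
    RT 90: heading 90 -> 0
    RT 90: heading 0 -> 270
    -- iteration 2/3 --
    FD 2.6: (10.838,7.762) -> (10.838,5.162) [heading=270, move]
    RT 90: heading 270 -> 180
    RT 90: heading 180 -> 90
    -- iteration 3/3 --
    FD 2.6: (10.838,5.162) -> (10.838,7.762) [heading=90, move]
    RT 90: heading 90 -> 0
    RT 90: heading 0 -> 270
  ]
  -- iteration 3/4 --
  PU: pen up
  RT 180: heading 270 -> 90
  LT 135: heading 90 -> 225
  REPEAT 3 [
    -- iteration 1/3 --
    FD 2.6: (10.838,7.762) -> (9,5.923) [heading=225, move]
    RT 90: heading 225 -> 135
    RT 90: heading 135 -> 45
    -- iteration 2/3 --
    FD 2.6: (9,5.923) -> (10.838,7.762) [heading=45, move]
    RT 90: heading 45 -> 315
    RT 90: heading 315 -> 225
    -- iteration 3/3 --
    FD 2.6: (10.838,7.762) -> (9,5.923) [heading=225, move]
    RT 90: heading 225 -> 135
    RT 90: heading 135 -> 45
  ]
  -- iteration 4/4 --
  PU: pen up
  RT 180: heading 45 -> 225
  LT 135: heading 225 -> 0
  REPEAT 3 [
    -- iteration 1/3 --
    FD 2.6: (9,5.923) -> (11.6,5.923) [heading=0, move]
    RT 90: heading 0 -> 270
    RT 90: heading 270 -> 180
    -- iteration 2/3 --
    FD 2.6: (11.6,5.923) -> (9,5.923) [heading=180, move]
    RT 90: heading 180 -> 90
    RT 90: heading 90 -> 0
    -- iteration 3/3 --
    FD 2.6: (9,5.923) -> (11.6,5.923) [heading=0, move]
    RT 90: heading 0 -> 270
    RT 90: heading 270 -> 180
  ]
]
Final: pos=(11.6,5.923), heading=180, 0 segment(s) drawn

Answer: 11.6 5.923 180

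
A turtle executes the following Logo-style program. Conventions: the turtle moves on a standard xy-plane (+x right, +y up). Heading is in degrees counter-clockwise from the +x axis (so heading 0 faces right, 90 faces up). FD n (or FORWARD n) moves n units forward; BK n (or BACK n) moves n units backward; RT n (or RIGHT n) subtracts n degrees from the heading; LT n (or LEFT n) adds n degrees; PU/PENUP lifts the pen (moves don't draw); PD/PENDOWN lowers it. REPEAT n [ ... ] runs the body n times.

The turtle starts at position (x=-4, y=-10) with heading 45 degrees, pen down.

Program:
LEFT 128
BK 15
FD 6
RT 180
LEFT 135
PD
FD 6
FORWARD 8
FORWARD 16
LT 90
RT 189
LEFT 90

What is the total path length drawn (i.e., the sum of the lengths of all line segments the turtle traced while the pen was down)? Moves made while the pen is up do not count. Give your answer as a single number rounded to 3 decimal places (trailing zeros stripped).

Executing turtle program step by step:
Start: pos=(-4,-10), heading=45, pen down
LT 128: heading 45 -> 173
BK 15: (-4,-10) -> (10.888,-11.828) [heading=173, draw]
FD 6: (10.888,-11.828) -> (4.933,-11.097) [heading=173, draw]
RT 180: heading 173 -> 353
LT 135: heading 353 -> 128
PD: pen down
FD 6: (4.933,-11.097) -> (1.239,-6.369) [heading=128, draw]
FD 8: (1.239,-6.369) -> (-3.686,-0.065) [heading=128, draw]
FD 16: (-3.686,-0.065) -> (-13.537,12.543) [heading=128, draw]
LT 90: heading 128 -> 218
RT 189: heading 218 -> 29
LT 90: heading 29 -> 119
Final: pos=(-13.537,12.543), heading=119, 5 segment(s) drawn

Segment lengths:
  seg 1: (-4,-10) -> (10.888,-11.828), length = 15
  seg 2: (10.888,-11.828) -> (4.933,-11.097), length = 6
  seg 3: (4.933,-11.097) -> (1.239,-6.369), length = 6
  seg 4: (1.239,-6.369) -> (-3.686,-0.065), length = 8
  seg 5: (-3.686,-0.065) -> (-13.537,12.543), length = 16
Total = 51

Answer: 51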